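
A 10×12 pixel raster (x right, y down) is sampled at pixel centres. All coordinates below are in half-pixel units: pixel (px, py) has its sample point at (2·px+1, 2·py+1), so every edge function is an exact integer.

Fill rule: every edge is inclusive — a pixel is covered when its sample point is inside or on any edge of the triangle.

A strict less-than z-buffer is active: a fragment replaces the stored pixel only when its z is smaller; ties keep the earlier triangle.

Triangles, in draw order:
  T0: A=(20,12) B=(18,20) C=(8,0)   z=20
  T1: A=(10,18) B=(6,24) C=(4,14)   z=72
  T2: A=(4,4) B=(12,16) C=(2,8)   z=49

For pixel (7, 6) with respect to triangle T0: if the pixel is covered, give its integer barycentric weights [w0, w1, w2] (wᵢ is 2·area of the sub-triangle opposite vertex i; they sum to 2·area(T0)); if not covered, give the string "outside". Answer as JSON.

T0:
  2·area = 120
  edge (20, 12)→(18, 20): d=(-2,8) inclusive
  edge (18, 20)→(8, 0): d=(-10,-20) inclusive
  edge (8, 0)→(20, 12): d=(12,12) inclusive
    (4,0)@(9, 1): e=[110,10,0] → #  [on edge]
    (5,0)@(11, 1): e=[94,50,-24] → ·
    (4,1)@(9, 3): e=[106,-10,24] → ·
    (5,1)@(11, 3): e=[90,30,0] → #  [on edge]
    (6,1)@(13, 3): e=[74,70,-24] → ·
    (5,2)@(11, 5): e=[86,10,24] → #
    (6,2)@(13, 5): e=[70,50,0] → #  [on edge]
    (7,2)@(15, 5): e=[54,90,-24] → ·
    (5,3)@(11, 7): e=[82,-10,48] → ·
    (6,3)@(13, 7): e=[66,30,24] → #
    (7,3)@(15, 7): e=[50,70,0] → #  [on edge]
    (8,3)@(17, 7): e=[34,110,-24] → ·
    (8,4)@(17, 9): e=[30,90,0] → #  [on edge]
    (9,5)@(19, 11): e=[10,110,0] → #  [on edge]
  covered (18 px):
    · · · · # · · · · ·
    · · · · · # · · · ·
    · · · · · # # · · ·
    · · · · · · # # · ·
    · · · · · · # # # ·
    · · · · · · · # # #
    · · · · · · · # # #
    · · · · · · · · # #
    · · · · · · · · # ·
    · · · · · · · · · ·
    · · · · · · · · · ·
    · · · · · · · · · ·
T1:
  2·area = 52
  edge (10, 18)→(6, 24): d=(-4,6) inclusive
  edge (6, 24)→(4, 14): d=(-2,-10) inclusive
  edge (4, 14)→(10, 18): d=(6,4) inclusive
    (1,4)@(3, 9): e=[78,0,-26] → ·  [on edge]
    (2,7)@(5, 15): e=[42,8,2] → #
    (3,7)@(7, 15): e=[30,28,-6] → ·
    (2,8)@(5, 17): e=[34,4,14] → #
    (3,8)@(7, 17): e=[22,24,6] → #
    (4,8)@(9, 17): e=[10,44,-2] → ·
    (2,9)@(5, 19): e=[26,0,26] → #  [on edge]
    (4,9)@(9, 19): e=[2,40,10] → #
    (5,9)@(11, 19): e=[-10,60,2] → ·
    (2,10)@(5, 21): e=[18,-4,38] → ·
    (3,10)@(7, 21): e=[6,16,30] → #
    (4,10)@(9, 21): e=[-6,36,22] → ·
  covered (7 px):
    · · · · · · · · · ·
    · · · · · · · · · ·
    · · · · · · · · · ·
    · · · · · · · · · ·
    · · · · · · · · · ·
    · · · · · · · · · ·
    · · · · · · · · · ·
    · · # · · · · · · ·
    · · # # · · · · · ·
    · · # # # · · · · ·
    · · · # · · · · · ·
    · · · · · · · · · ·
T2:
  2·area = 56
  edge (4, 4)→(12, 16): d=(8,12) inclusive
  edge (12, 16)→(2, 8): d=(-10,-8) inclusive
  edge (2, 8)→(4, 4): d=(2,-4) inclusive
    (1,3)@(3, 7): e=[36,18,2] → #
    (2,3)@(5, 7): e=[12,34,10] → #
    (3,3)@(7, 7): e=[-12,50,18] → ·
    (1,4)@(3, 9): e=[52,-2,6] → ·
    (2,4)@(5, 9): e=[28,14,14] → #
    (3,4)@(7, 9): e=[4,30,22] → #
    (4,4)@(9, 9): e=[-20,46,30] → ·
    (2,5)@(5, 11): e=[44,-6,18] → ·
    (3,5)@(7, 11): e=[20,10,26] → #
    (4,5)@(9, 11): e=[-4,26,34] → ·
    (3,6)@(7, 13): e=[36,-10,30] → ·
    (4,6)@(9, 13): e=[12,6,38] → #
  covered (7 px):
    · · · · · · · · · ·
    · · · · · · · · · ·
    · · · · · · · · · ·
    · # # · · · · · · ·
    · · # # · · · · · ·
    · · · # · · · · · ·
    · · · · # · · · · ·
    · · · · · # · · · ·
    · · · · · · · · · ·
    · · · · · · · · · ·
    · · · · · · · · · ·
    · · · · · · · · · ·

Answer: [10,72,38]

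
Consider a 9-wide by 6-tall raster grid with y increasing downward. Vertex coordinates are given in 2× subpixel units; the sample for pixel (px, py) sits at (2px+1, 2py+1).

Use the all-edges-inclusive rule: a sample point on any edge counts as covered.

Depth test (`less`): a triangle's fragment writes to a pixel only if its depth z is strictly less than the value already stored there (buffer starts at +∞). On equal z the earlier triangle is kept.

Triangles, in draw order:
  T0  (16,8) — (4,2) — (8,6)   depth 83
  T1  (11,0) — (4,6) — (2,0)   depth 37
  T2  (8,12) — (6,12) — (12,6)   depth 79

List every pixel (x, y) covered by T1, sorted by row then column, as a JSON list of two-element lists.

T0:
  2·area = 24  (B↔C swapped to make it positive)
  edge (16, 8)→(8, 6): d=(-8,-2) inclusive
  edge (8, 6)→(4, 2): d=(-4,-4) inclusive
  edge (4, 2)→(16, 8): d=(12,6) inclusive
    (1,0)@(3, 1): e=[30,0,-6] → .  [on edge]
    (2,1)@(5, 3): e=[18,0,6] → X  [on edge]
    (3,1)@(7, 3): e=[22,8,-6] → .
    (2,2)@(5, 5): e=[2,-8,30] → .
    (3,2)@(7, 5): e=[6,0,18] → X  [on edge]
    (4,2)@(9, 5): e=[10,8,6] → X
    (5,2)@(11, 5): e=[14,16,-6] → .
    (3,3)@(7, 7): e=[-10,-8,42] → .
    (4,3)@(9, 7): e=[-6,0,30] → .  [on edge]
    (6,3)@(13, 7): e=[2,16,6] → X
    (7,3)@(15, 7): e=[6,24,-6] → .
    (5,4)@(11, 9): e=[-18,0,42] → .  [on edge]
    (6,5)@(13, 11): e=[-30,0,54] → .  [on edge]
  covered (4 px):
    . . . . . . . . .
    . . X . . . . . .
    . . . X X . . . .
    . . . . . . X . .
    . . . . . . . . .
    . . . . . . . . .
T1:
  2·area = 54
  edge (11, 0)→(4, 6): d=(-7,6) inclusive
  edge (4, 6)→(2, 0): d=(-2,-6) inclusive
  edge (2, 0)→(11, 0): d=(9,0) inclusive
    (1,0)@(3, 1): e=[41,4,9] → X
    (2,0)@(5, 1): e=[29,16,9] → X
    (3,0)@(7, 1): e=[17,28,9] → X
    (4,0)@(9, 1): e=[5,40,9] → X
    (5,0)@(11, 1): e=[-7,52,9] → .
    (1,1)@(3, 3): e=[27,0,27] → X  [on edge]
    (4,1)@(9, 3): e=[-9,36,27] → .
    (1,2)@(3, 5): e=[13,-4,45] → .
    (2,2)@(5, 5): e=[1,8,45] → X
    (3,2)@(7, 5): e=[-11,20,45] → .
    (2,3)@(5, 7): e=[-13,4,63] → .
    (2,4)@(5, 9): e=[-27,0,81] → .  [on edge]
  covered (8 px):
    . X X X X . . . .
    . X X X . . . . .
    . . X . . . . . .
    . . . . . . . . .
    . . . . . . . . .
    . . . . . . . . .
T2:
  2·area = 12
  edge (8, 12)→(6, 12): d=(-2,0) inclusive
  edge (6, 12)→(12, 6): d=(6,-6) inclusive
  edge (12, 6)→(8, 12): d=(-4,6) inclusive
    (8,0)@(17, 1): e=[22,0,-10] → .  [on edge]
    (7,1)@(15, 3): e=[18,0,-6] → .  [on edge]
    (6,2)@(13, 5): e=[14,0,-2] → .  [on edge]
    (5,3)@(11, 7): e=[10,0,2] → X  [on edge]
    (6,3)@(13, 7): e=[10,12,-10] → .
    (4,4)@(9, 9): e=[6,0,6] → X  [on edge]
    (5,4)@(11, 9): e=[6,12,-6] → .
    (3,5)@(7, 11): e=[2,0,10] → X  [on edge]
    (4,5)@(9, 11): e=[2,12,-2] → .
  covered (3 px):
    . . . . . . . . .
    . . . . . . . . .
    . . . . . . . . .
    . . . . . X . . .
    . . . . X . . . .
    . . . X . . . . .

Answer: [[1,0],[2,0],[3,0],[4,0],[1,1],[2,1],[3,1],[2,2]]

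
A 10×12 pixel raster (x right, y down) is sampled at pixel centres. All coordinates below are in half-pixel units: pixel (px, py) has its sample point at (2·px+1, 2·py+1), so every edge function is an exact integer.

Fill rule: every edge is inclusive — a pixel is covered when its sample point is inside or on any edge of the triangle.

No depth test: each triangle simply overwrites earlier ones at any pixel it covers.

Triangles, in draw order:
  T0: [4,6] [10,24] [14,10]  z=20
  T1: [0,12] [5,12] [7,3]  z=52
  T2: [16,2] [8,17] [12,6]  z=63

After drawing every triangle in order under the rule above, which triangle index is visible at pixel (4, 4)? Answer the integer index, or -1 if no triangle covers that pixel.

T0:
  2·area = 156  (B↔C swapped to make it positive)
  edge (4, 6)→(14, 10): d=(10,4) inclusive
  edge (14, 10)→(10, 24): d=(-4,14) inclusive
  edge (10, 24)→(4, 6): d=(-6,-18) inclusive
    (1,1)@(3, 3): e=[-26,182,0] → ·  [on edge]
    (2,3)@(5, 7): e=[6,138,12] → █
    (3,3)@(7, 7): e=[-2,110,48] → ·
    (2,4)@(5, 9): e=[26,130,0] → █  [on edge]
    (3,4)@(7, 9): e=[18,102,36] → █
    (4,4)@(9, 9): e=[10,74,72] → █
    (5,4)@(11, 9): e=[2,46,108] → █
    (6,4)@(13, 9): e=[-6,18,144] → ·
    (2,5)@(5, 11): e=[46,122,-12] → ·
    (3,5)@(7, 11): e=[38,94,24] → █
    (6,5)@(13, 11): e=[14,10,132] → █
    (7,5)@(15, 11): e=[6,-18,168] → ·
    (3,7)@(7, 15): e=[78,78,0] → █  [on edge]
    (4,10)@(9, 21): e=[130,26,0] → █  [on edge]
  covered (21 px):
    · · · · · · · · · ·
    · · · · · · · · · ·
    · · · · · · · · · ·
    · · █ · · · · · · ·
    · · █ █ █ █ · · · ·
    · · · █ █ █ █ · · ·
    · · · █ █ █ █ · · ·
    · · · █ █ █ · · · ·
    · · · · █ █ · · · ·
    · · · · █ █ · · · ·
    · · · · █ · · · · ·
    · · · · · · · · · ·
T1:
  2·area = 45  (B↔C swapped to make it positive)
  edge (0, 12)→(7, 3): d=(7,-9) inclusive
  edge (7, 3)→(5, 12): d=(-2,9) inclusive
  edge (5, 12)→(0, 12): d=(-5,0) inclusive
    (3,1)@(7, 3): e=[0,0,45] → █  [on edge]
    (4,1)@(9, 3): e=[18,-18,45] → ·
    (3,2)@(7, 5): e=[14,-4,35] → ·
    (2,3)@(5, 7): e=[10,10,25] → █
    (3,3)@(7, 7): e=[28,-8,25] → ·
    (1,4)@(3, 9): e=[6,24,15] → █
    (3,4)@(7, 9): e=[42,-12,15] → ·
    (0,5)@(1, 11): e=[2,38,5] → █
    (3,5)@(7, 11): e=[56,-16,5] → ·
    (0,6)@(1, 13): e=[16,34,-5] → ·
    (1,6)@(3, 13): e=[34,16,-5] → ·
    (2,6)@(5, 13): e=[52,-2,-5] → ·
    (1,10)@(3, 21): e=[90,0,-45] → ·  [on edge]
  covered (7 px):
    · · · · · · · · · ·
    · · · █ · · · · · ·
    · · · · · · · · · ·
    · · █ · · · · · · ·
    · █ █ · · · · · · ·
    █ █ █ · · · · · · ·
    · · · · · · · · · ·
    · · · · · · · · · ·
    · · · · · · · · · ·
    · · · · · · · · · ·
    · · · · · · · · · ·
    · · · · · · · · · ·
T2:
  2·area = 28
  edge (16, 2)→(8, 17): d=(-8,15) inclusive
  edge (8, 17)→(12, 6): d=(4,-11) inclusive
  edge (12, 6)→(16, 2): d=(4,-4) inclusive
    (8,0)@(17, 1): e=[-7,35,0] → ·  [on edge]
    (7,1)@(15, 3): e=[7,21,0] → █  [on edge]
    (8,1)@(17, 3): e=[-23,43,8] → ·
    (6,2)@(13, 5): e=[21,7,0] → █  [on edge]
    (7,2)@(15, 5): e=[-9,29,8] → ·
    (5,3)@(11, 7): e=[35,-7,0] → ·  [on edge]
    (6,3)@(13, 7): e=[5,15,8] → █
    (7,3)@(15, 7): e=[-25,37,16] → ·
    (4,4)@(9, 9): e=[49,-21,0] → ·  [on edge]
    (5,4)@(11, 9): e=[19,1,8] → █
    (6,4)@(13, 9): e=[-11,23,16] → ·
    (3,5)@(7, 11): e=[63,-35,0] → ·  [on edge]
    (2,6)@(5, 13): e=[77,-49,0] → ·  [on edge]
    (1,7)@(3, 15): e=[91,-63,0] → ·  [on edge]
    (0,8)@(1, 17): e=[105,-77,0] → ·  [on edge]
  covered (6 px):
    · · · · · · · · · ·
    · · · · · · · █ · ·
    · · · · · · █ · · ·
    · · · · · · █ · · ·
    · · · · · █ · · · ·
    · · · · · █ · · · ·
    · · · · · · · · · ·
    · · · · █ · · · · ·
    · · · · · · · · · ·
    · · · · · · · · · ·
    · · · · · · · · · ·
    · · · · · · · · · ·

Z-buffer (winner per pixel, '.' = empty):
  . . . . . . . . . .
  . . . 1 . . . 2 . .
  . . . . . . 2 . . .
  . . 1 . . . 2 . . .
  . 1 1 0 0 2 . . . .
  1 1 1 0 0 2 0 . . .
  . . . 0 0 0 0 . . .
  . . . 0 2 0 . . . .
  . . . . 0 0 . . . .
  . . . . 0 0 . . . .
  . . . . 0 . . . . .
  . . . . . . . . . .

Result: 0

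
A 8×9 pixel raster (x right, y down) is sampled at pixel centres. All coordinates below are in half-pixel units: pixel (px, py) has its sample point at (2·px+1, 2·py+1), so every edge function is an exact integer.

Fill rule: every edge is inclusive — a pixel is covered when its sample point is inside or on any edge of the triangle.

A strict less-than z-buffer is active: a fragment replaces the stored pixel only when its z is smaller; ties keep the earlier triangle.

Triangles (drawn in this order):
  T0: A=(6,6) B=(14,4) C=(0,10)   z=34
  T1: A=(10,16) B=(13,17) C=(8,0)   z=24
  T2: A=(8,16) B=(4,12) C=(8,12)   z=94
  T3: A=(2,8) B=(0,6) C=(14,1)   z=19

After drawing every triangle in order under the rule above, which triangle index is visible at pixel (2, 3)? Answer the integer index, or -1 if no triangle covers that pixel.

T0:
  2·area = 20
  edge (6, 6)→(14, 4): d=(8,-2) inclusive
  edge (14, 4)→(0, 10): d=(-14,6) inclusive
  edge (0, 10)→(6, 6): d=(6,-4) inclusive
    (5,2)@(11, 5): e=[2,4,14] → █
    (6,2)@(13, 5): e=[6,-8,22] → ·
    (2,3)@(5, 7): e=[6,12,2] → █
    (3,3)@(7, 7): e=[10,0,10] → █  [on edge]
    (4,3)@(9, 7): e=[14,-12,18] → ·
    (5,3)@(11, 7): e=[18,-24,26] → ·
    (2,4)@(5, 9): e=[22,-16,14] → ·
    (3,4)@(7, 9): e=[26,-28,22] → ·
  covered (3 px):
    · · · · · · · ·
    · · · · · · · ·
    · · · · · █ · ·
    · · █ █ · · · ·
    · · · · · · · ·
    · · · · · · · ·
    · · · · · · · ·
    · · · · · · · ·
    · · · · · · · ·
T1:
  2·area = 46  (B↔C swapped to make it positive)
  edge (10, 16)→(8, 0): d=(-2,-16) inclusive
  edge (8, 0)→(13, 17): d=(5,17) inclusive
  edge (13, 17)→(10, 16): d=(-3,-1) inclusive
    (4,2)@(9, 5): e=[6,8,32] → █
    (5,2)@(11, 5): e=[38,-26,34] → ·
    (4,3)@(9, 7): e=[2,18,26] → █
    (5,3)@(11, 7): e=[34,-16,28] → ·
    (4,4)@(9, 9): e=[-2,28,20] → ·
    (5,5)@(11, 11): e=[26,4,16] → █
    (6,5)@(13, 11): e=[58,-30,18] → ·
    (0,6)@(1, 13): e=[-138,184,0] → ·  [on edge]
    (5,6)@(11, 13): e=[22,14,10] → █
    (6,6)@(13, 13): e=[54,-20,12] → ·
    (3,7)@(7, 15): e=[-46,92,0] → ·  [on edge]
    (5,7)@(11, 15): e=[18,24,4] → █
    (6,8)@(13, 17): e=[46,0,0] → █  [on edge]
  covered (6 px):
    · · · · · · · ·
    · · · · · · · ·
    · · · · █ · · ·
    · · · · █ · · ·
    · · · · · · · ·
    · · · · · █ · ·
    · · · · · █ · ·
    · · · · · █ · ·
    · · · · · · █ ·
T2:
  2·area = 16
  edge (8, 16)→(4, 12): d=(-4,-4) inclusive
  edge (4, 12)→(8, 12): d=(4,0) inclusive
  edge (8, 12)→(8, 16): d=(0,4) inclusive
    (0,4)@(1, 9): e=[0,-12,28] → ·  [on edge]
    (1,5)@(3, 11): e=[0,-4,20] → ·  [on edge]
    (2,6)@(5, 13): e=[0,4,12] → █  [on edge]
    (3,6)@(7, 13): e=[8,4,4] → █
    (4,6)@(9, 13): e=[16,4,-4] → ·
    (2,7)@(5, 15): e=[-8,12,12] → ·
    (3,7)@(7, 15): e=[0,12,4] → █  [on edge]
    (4,7)@(9, 15): e=[8,12,-4] → ·
    (3,8)@(7, 17): e=[-8,20,4] → ·
    (4,8)@(9, 17): e=[0,20,-4] → ·  [on edge]
  covered (3 px):
    · · · · · · · ·
    · · · · · · · ·
    · · · · · · · ·
    · · · · · · · ·
    · · · · · · · ·
    · · · · · · · ·
    · · █ █ · · · ·
    · · · █ · · · ·
    · · · · · · · ·
T3:
  2·area = 38
  edge (2, 8)→(0, 6): d=(-2,-2) inclusive
  edge (0, 6)→(14, 1): d=(14,-5) inclusive
  edge (14, 1)→(2, 8): d=(-12,7) inclusive
    (4,1)@(9, 3): e=[24,3,11] → █
    (5,1)@(11, 3): e=[28,13,-3] → ·
    (1,2)@(3, 5): e=[8,1,29] → █
    (2,2)@(5, 5): e=[12,11,15] → █
    (3,2)@(7, 5): e=[16,21,1] → █
    (4,2)@(9, 5): e=[20,31,-13] → ·
    (0,3)@(1, 7): e=[0,19,19] → █  [on edge]
    (2,3)@(5, 7): e=[8,39,-9] → ·
    (3,3)@(7, 7): e=[12,49,-23] → ·
    (0,4)@(1, 9): e=[-4,47,-5] → ·
    (1,4)@(3, 9): e=[0,57,-19] → ·  [on edge]
    (2,5)@(5, 11): e=[0,95,-57] → ·  [on edge]
    (3,6)@(7, 13): e=[0,133,-95] → ·  [on edge]
    (4,7)@(9, 15): e=[0,171,-133] → ·  [on edge]
    (5,8)@(11, 17): e=[0,209,-171] → ·  [on edge]
  covered (6 px):
    · · · · · · · ·
    · · · · █ · · ·
    · █ █ █ · · · ·
    █ █ · · · · · ·
    · · · · · · · ·
    · · · · · · · ·
    · · · · · · · ·
    · · · · · · · ·
    · · · · · · · ·

Z-buffer (winner per pixel, '.' = empty):
  . . . . . . . .
  . . . . 3 . . .
  . 3 3 3 1 0 . .
  3 3 0 0 1 . . .
  . . . . . . . .
  . . . . . 1 . .
  . . 2 2 . 1 . .
  . . . 2 . 1 . .
  . . . . . . 1 .

Result: 0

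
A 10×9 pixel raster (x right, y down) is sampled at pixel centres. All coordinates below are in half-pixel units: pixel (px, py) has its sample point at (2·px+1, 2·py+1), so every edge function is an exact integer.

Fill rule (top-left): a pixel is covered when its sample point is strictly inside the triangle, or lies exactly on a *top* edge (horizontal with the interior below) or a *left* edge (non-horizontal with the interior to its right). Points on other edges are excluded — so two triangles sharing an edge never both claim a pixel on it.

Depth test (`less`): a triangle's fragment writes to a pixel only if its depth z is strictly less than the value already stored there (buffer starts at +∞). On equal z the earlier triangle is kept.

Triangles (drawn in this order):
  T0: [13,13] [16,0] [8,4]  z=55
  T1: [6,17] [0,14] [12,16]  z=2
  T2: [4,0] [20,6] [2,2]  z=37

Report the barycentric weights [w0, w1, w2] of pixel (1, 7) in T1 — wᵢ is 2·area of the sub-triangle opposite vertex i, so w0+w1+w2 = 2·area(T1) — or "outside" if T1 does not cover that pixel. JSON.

T0:
  2·area = 92  (B↔C swapped to make it positive)
  edge (13, 13)→(8, 4): d=(-5,-9) top-left  bias=+0
  edge (8, 4)→(16, 0): d=(8,-4) top-left  bias=+0
  edge (16, 0)→(13, 13): d=(-3,13) right/bottom  bias=-1
    (7,0)@(15, 1): e=[78,4,10] → #
    (8,0)@(17, 1): e=[96,12,-16] → ·
    (5,1)@(11, 3): e=[32,4,56] → #
    (6,1)@(13, 3): e=[50,12,30] → #
    (8,1)@(17, 3): e=[86,28,-22] → ·
    (4,2)@(9, 5): e=[4,12,76] → #
    (7,2)@(15, 5): e=[58,36,-2] → ·
    (4,3)@(9, 7): e=[-6,28,70] → ·
    (5,3)@(11, 7): e=[12,36,44] → #
    (7,3)@(15, 7): e=[48,52,-8] → ·
    (5,4)@(11, 9): e=[2,52,38] → #
    (7,4)@(15, 9): e=[38,68,-14] → ·
    (6,6)@(13, 13): e=[0,92,0] → ·  [on edge]
  covered (12 px):
    · · · · · · · # · ·
    · · · · · # # # · ·
    · · · · # # # · · ·
    · · · · · # # · · ·
    · · · · · # # · · ·
    · · · · · · # · · ·
    · · · · · · · · · ·
    · · · · · · · · · ·
    · · · · · · · · · ·
T1:
  2·area = 24
  edge (6, 17)→(0, 14): d=(-6,-3) top-left  bias=+0
  edge (0, 14)→(12, 16): d=(12,2) right/bottom  bias=-1
  edge (12, 16)→(6, 17): d=(-6,1) right/bottom  bias=-1
    (1,7)@(3, 15): e=[3,6,15] → #
    (2,7)@(5, 15): e=[9,2,13] → #
    (3,7)@(7, 15): e=[15,-2,11] → ·
    (1,8)@(3, 17): e=[-9,30,3] → ·
    (2,8)@(5, 17): e=[-3,26,1] → ·
  covered (2 px):
    · · · · · · · · · ·
    · · · · · · · · · ·
    · · · · · · · · · ·
    · · · · · · · · · ·
    · · · · · · · · · ·
    · · · · · · · · · ·
    · · · · · · · · · ·
    · # # · · · · · · ·
    · · · · · · · · · ·
T2:
  2·area = 44
  edge (4, 0)→(20, 6): d=(16,6) right/bottom  bias=-1
  edge (20, 6)→(2, 2): d=(-18,-4) top-left  bias=+0
  edge (2, 2)→(4, 0): d=(2,-2) top-left  bias=+0
    (1,0)@(3, 1): e=[22,22,0] → #  [on edge]
    (2,0)@(5, 1): e=[10,30,4] → #
    (3,0)@(7, 1): e=[-2,38,8] → ·
    (0,1)@(1, 3): e=[66,-22,0] → ·  [on edge]
    (1,1)@(3, 3): e=[54,-14,4] → ·
    (2,1)@(5, 3): e=[42,-6,8] → ·
    (3,1)@(7, 3): e=[30,2,12] → #
    (4,1)@(9, 3): e=[18,10,16] → #
    (5,1)@(11, 3): e=[6,18,20] → #
    (6,1)@(13, 3): e=[-6,26,24] → ·
    (3,2)@(7, 5): e=[62,-34,16] → ·
    (4,2)@(9, 5): e=[50,-26,20] → ·
  covered (6 px):
    · # # · · · · · · ·
    · · · # # # · · · ·
    · · · · · · · · # ·
    · · · · · · · · · ·
    · · · · · · · · · ·
    · · · · · · · · · ·
    · · · · · · · · · ·
    · · · · · · · · · ·
    · · · · · · · · · ·

Answer: [6,15,3]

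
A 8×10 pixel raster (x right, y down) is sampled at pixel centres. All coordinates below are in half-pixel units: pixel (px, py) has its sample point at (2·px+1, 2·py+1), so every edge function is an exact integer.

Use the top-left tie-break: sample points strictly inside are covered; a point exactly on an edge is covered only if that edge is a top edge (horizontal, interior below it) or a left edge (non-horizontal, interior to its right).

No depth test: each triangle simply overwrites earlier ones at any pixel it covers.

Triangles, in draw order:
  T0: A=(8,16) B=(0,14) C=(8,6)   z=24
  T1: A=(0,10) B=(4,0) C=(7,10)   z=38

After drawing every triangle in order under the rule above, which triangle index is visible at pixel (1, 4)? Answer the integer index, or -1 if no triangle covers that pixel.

T0:
  2·area = 80
  edge (8, 16)→(0, 14): d=(-8,-2) top-left  bias=+0
  edge (0, 14)→(8, 6): d=(8,-8) top-left  bias=+0
  edge (8, 6)→(8, 16): d=(0,10) right/bottom  bias=-1
    (6,0)@(13, 1): e=[130,0,-50] → ·  [on edge]
    (5,1)@(11, 3): e=[110,0,-30] → ·  [on edge]
    (4,2)@(9, 5): e=[90,0,-10] → ·  [on edge]
    (3,3)@(7, 7): e=[70,0,10] → #  [on edge]
    (4,3)@(9, 7): e=[74,16,-10] → ·
    (2,4)@(5, 9): e=[50,0,30] → #  [on edge]
    (4,4)@(9, 9): e=[58,32,-10] → ·
    (1,5)@(3, 11): e=[30,0,50] → #  [on edge]
    (4,5)@(9, 11): e=[42,48,-10] → ·
    (0,6)@(1, 13): e=[10,0,70] → #  [on edge]
    (4,6)@(9, 13): e=[26,64,-10] → ·
    (0,7)@(1, 15): e=[-6,16,70] → ·
  covered (12 px):
    · · · · · · · ·
    · · · · · · · ·
    · · · · · · · ·
    · · · # · · · ·
    · · # # · · · ·
    · # # # · · · ·
    # # # # · · · ·
    · · # # · · · ·
    · · · · · · · ·
    · · · · · · · ·
T1:
  2·area = 70
  edge (0, 10)→(4, 0): d=(4,-10) top-left  bias=+0
  edge (4, 0)→(7, 10): d=(3,10) right/bottom  bias=-1
  edge (7, 10)→(0, 10): d=(-7,0) right/bottom  bias=-1
    (1,1)@(3, 3): e=[2,19,49] → #
    (2,1)@(5, 3): e=[22,-1,49] → ·
    (1,2)@(3, 5): e=[10,25,35] → #
    (2,2)@(5, 5): e=[30,5,35] → #
    (3,2)@(7, 5): e=[50,-15,35] → ·
    (1,3)@(3, 7): e=[18,31,21] → #
    (3,3)@(7, 7): e=[58,-9,21] → ·
    (0,4)@(1, 9): e=[6,57,7] → #
    (3,4)@(7, 9): e=[66,-3,7] → ·
    (0,5)@(1, 11): e=[14,63,-7] → ·
    (1,5)@(3, 11): e=[34,43,-7] → ·
    (2,5)@(5, 11): e=[54,23,-7] → ·
  covered (8 px):
    · · · · · · · ·
    · # · · · · · ·
    · # # · · · · ·
    · # # · · · · ·
    # # # · · · · ·
    · · · · · · · ·
    · · · · · · · ·
    · · · · · · · ·
    · · · · · · · ·
    · · · · · · · ·

Z-buffer (winner per pixel, '.' = empty):
  . . . . . . . .
  . 1 . . . . . .
  . 1 1 . . . . .
  . 1 1 0 . . . .
  1 1 1 0 . . . .
  . 0 0 0 . . . .
  0 0 0 0 . . . .
  . . 0 0 . . . .
  . . . . . . . .
  . . . . . . . .

Result: 1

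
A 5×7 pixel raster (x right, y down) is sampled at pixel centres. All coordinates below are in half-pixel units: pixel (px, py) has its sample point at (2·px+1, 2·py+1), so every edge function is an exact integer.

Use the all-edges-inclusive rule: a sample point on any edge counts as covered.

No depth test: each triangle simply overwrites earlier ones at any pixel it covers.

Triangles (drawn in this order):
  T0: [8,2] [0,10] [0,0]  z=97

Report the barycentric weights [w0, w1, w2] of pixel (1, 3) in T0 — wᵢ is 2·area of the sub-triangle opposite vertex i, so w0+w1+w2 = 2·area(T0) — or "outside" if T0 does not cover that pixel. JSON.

T0:
  2·area = 80
  edge (8, 2)→(0, 10): d=(-8,8) inclusive
  edge (0, 10)→(0, 0): d=(0,-10) inclusive
  edge (0, 0)→(8, 2): d=(8,2) inclusive
    (0,0)@(1, 1): e=[64,10,6] → #
    (1,0)@(3, 1): e=[48,30,2] → #
    (2,0)@(5, 1): e=[32,50,-2] → ·
    (4,0)@(9, 1): e=[0,90,-10] → ·  [on edge]
    (0,1)@(1, 3): e=[48,10,22] → #
    (2,1)@(5, 3): e=[16,50,14] → #
    (3,1)@(7, 3): e=[0,70,10] → #  [on edge]
    (4,1)@(9, 3): e=[-16,90,6] → ·
    (0,2)@(1, 5): e=[32,10,38] → #
    (2,2)@(5, 5): e=[0,50,30] → #  [on edge]
    (3,2)@(7, 5): e=[-16,70,26] → ·
    (0,3)@(1, 7): e=[16,10,54] → #
    (1,3)@(3, 7): e=[0,30,50] → #  [on edge]
    (0,4)@(1, 9): e=[0,10,70] → #  [on edge]
  covered (12 px):
    # # · · ·
    # # # # ·
    # # # · ·
    # # · · ·
    # · · · ·
    · · · · ·
    · · · · ·

Answer: [30,50,0]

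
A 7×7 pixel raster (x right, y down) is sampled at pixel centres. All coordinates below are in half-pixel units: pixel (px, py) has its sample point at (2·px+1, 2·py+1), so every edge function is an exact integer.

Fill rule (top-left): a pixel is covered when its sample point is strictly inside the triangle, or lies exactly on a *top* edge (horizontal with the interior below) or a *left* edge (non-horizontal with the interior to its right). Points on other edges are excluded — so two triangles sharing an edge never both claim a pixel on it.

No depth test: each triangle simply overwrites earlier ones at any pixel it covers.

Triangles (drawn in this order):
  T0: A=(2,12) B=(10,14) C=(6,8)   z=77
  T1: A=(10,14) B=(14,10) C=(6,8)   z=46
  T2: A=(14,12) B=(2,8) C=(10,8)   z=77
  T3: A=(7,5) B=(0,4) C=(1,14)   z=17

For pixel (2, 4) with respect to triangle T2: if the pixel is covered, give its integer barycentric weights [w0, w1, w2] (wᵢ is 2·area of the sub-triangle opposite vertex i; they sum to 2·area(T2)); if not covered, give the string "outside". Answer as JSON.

T0:
  2·area = 40  (B↔C swapped to make it positive)
  edge (2, 12)→(6, 8): d=(4,-4) top-left  bias=+0
  edge (6, 8)→(10, 14): d=(4,6) right/bottom  bias=-1
  edge (10, 14)→(2, 12): d=(-8,-2) top-left  bias=+0
    (6,0)@(13, 1): e=[0,-70,110] → .  [on edge]
    (5,1)@(11, 3): e=[0,-50,90] → .  [on edge]
    (4,2)@(9, 5): e=[0,-30,70] → .  [on edge]
    (3,3)@(7, 7): e=[0,-10,50] → .  [on edge]
    (2,4)@(5, 9): e=[0,10,30] → X  [on edge]
    (3,4)@(7, 9): e=[8,-2,34] → .
    (1,5)@(3, 11): e=[0,30,10] → X  [on edge]
    (3,5)@(7, 11): e=[16,6,18] → X
    (4,5)@(9, 11): e=[24,-6,22] → .
    (0,6)@(1, 13): e=[0,50,-10] → .  [on edge]
    (1,6)@(3, 13): e=[8,38,-6] → .
    (2,6)@(5, 13): e=[16,26,-2] → .
  covered (6 px):
    . . . . . . .
    . . . . . . .
    . . . . . . .
    . . . . . . .
    . . X . . . .
    . X X X . . .
    . . . X X . .
T1:
  2·area = 40  (B↔C swapped to make it positive)
  edge (10, 14)→(6, 8): d=(-4,-6) top-left  bias=+0
  edge (6, 8)→(14, 10): d=(8,2) right/bottom  bias=-1
  edge (14, 10)→(10, 14): d=(-4,4) right/bottom  bias=-1
    (3,4)@(7, 9): e=[2,6,32] → X
    (4,4)@(9, 9): e=[14,2,24] → X
    (5,4)@(11, 9): e=[26,-2,16] → .
    (3,5)@(7, 11): e=[-6,22,24] → .
    (4,5)@(9, 11): e=[6,18,16] → X
    (5,5)@(11, 11): e=[18,14,8] → X
    (6,5)@(13, 11): e=[30,10,0] → .  [on edge]
    (4,6)@(9, 13): e=[-2,34,8] → .
    (5,6)@(11, 13): e=[10,30,0] → .  [on edge]
  covered (4 px):
    . . . . . . .
    . . . . . . .
    . . . . . . .
    . . . . . . .
    . . . X X . .
    . . . . X X .
    . . . . . . .
T2:
  2·area = 32
  edge (14, 12)→(2, 8): d=(-12,-4) top-left  bias=+0
  edge (2, 8)→(10, 8): d=(8,0) top-left  bias=+0
  edge (10, 8)→(14, 12): d=(4,4) right/bottom  bias=-1
    (1,0)@(3, 1): e=[88,-56,0] → .  [on edge]
    (2,1)@(5, 3): e=[72,-40,0] → .  [on edge]
    (3,2)@(7, 5): e=[56,-24,0] → .  [on edge]
    (4,3)@(9, 7): e=[40,-8,0] → .  [on edge]
    (2,4)@(5, 9): e=[0,8,24] → X  [on edge]
    (3,4)@(7, 9): e=[8,8,16] → X
    (4,4)@(9, 9): e=[16,8,8] → X
    (5,4)@(11, 9): e=[24,8,0] → .  [on edge]
    (2,5)@(5, 11): e=[-24,24,32] → .
    (3,5)@(7, 11): e=[-16,24,24] → .
    (4,5)@(9, 11): e=[-8,24,16] → .
    (5,5)@(11, 11): e=[0,24,8] → X  [on edge]
    (6,5)@(13, 11): e=[8,24,0] → .  [on edge]
  covered (4 px):
    . . . . . . .
    . . . . . . .
    . . . . . . .
    . . . . . . .
    . . X X X . .
    . . . . . X .
    . . . . . . .
T3:
  2·area = 69  (B↔C swapped to make it positive)
  edge (7, 5)→(1, 14): d=(-6,9) right/bottom  bias=-1
  edge (1, 14)→(0, 4): d=(-1,-10) top-left  bias=+0
  edge (0, 4)→(7, 5): d=(7,1) right/bottom  bias=-1
    (0,2)@(1, 5): e=[54,9,6] → X
    (1,2)@(3, 5): e=[36,29,4] → X
    (2,2)@(5, 5): e=[18,49,2] → X
    (3,2)@(7, 5): e=[0,69,0] → .  [on edge]
    (0,3)@(1, 7): e=[42,7,20] → X
    (3,3)@(7, 7): e=[-12,67,14] → .
    (0,4)@(1, 9): e=[30,5,34] → X
    (2,4)@(5, 9): e=[-6,45,30] → .
    (0,5)@(1, 11): e=[18,3,48] → X
    (1,5)@(3, 11): e=[0,23,46] → .  [on edge]
    (0,6)@(1, 13): e=[6,1,62] → X
    (1,6)@(3, 13): e=[-12,21,60] → .
  covered (10 px):
    . . . . . . .
    . . . . . . .
    X X X . . . .
    X X X . . . .
    X X . . . . .
    X . . . . . .
    X . . . . . .

Final: [8,24,0]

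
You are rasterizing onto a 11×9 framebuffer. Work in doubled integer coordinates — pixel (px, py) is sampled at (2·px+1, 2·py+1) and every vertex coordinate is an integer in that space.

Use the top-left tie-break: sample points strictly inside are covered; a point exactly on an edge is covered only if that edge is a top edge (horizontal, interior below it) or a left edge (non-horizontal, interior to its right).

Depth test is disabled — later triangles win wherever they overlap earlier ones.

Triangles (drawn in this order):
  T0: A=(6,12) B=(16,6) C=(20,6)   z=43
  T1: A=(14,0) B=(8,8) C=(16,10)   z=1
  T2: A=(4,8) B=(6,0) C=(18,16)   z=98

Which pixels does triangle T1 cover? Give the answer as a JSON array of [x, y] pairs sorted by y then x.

T0:
  2·area = 24
  edge (6, 12)→(16, 6): d=(10,-6) top-left  bias=+0
  edge (16, 6)→(20, 6): d=(4,0) top-left  bias=+0
  edge (20, 6)→(6, 12): d=(-14,6) right/bottom  bias=-1
    (10,1)@(21, 3): e=[0,-12,36] → .  [on edge]
    (7,3)@(15, 7): e=[4,4,16] → X
    (8,3)@(17, 7): e=[16,4,4] → X
    (9,3)@(19, 7): e=[28,4,-8] → .
    (5,4)@(11, 9): e=[0,12,12] → X  [on edge]
    (6,4)@(13, 9): e=[12,12,0] → .  [on edge]
    (7,4)@(15, 9): e=[24,12,-12] → .
    (8,4)@(17, 9): e=[36,12,-24] → .
    (5,5)@(11, 11): e=[20,20,-16] → .
    (0,7)@(1, 15): e=[0,36,-12] → .  [on edge]
  covered (3 px):
    . . . . . . . . . . .
    . . . . . . . . . . .
    . . . . . . . . . . .
    . . . . . . . X X . .
    . . . . . X . . . . .
    . . . . . . . . . . .
    . . . . . . . . . . .
    . . . . . . . . . . .
    . . . . . . . . . . .
T1:
  2·area = 76  (B↔C swapped to make it positive)
  edge (14, 0)→(16, 10): d=(2,10) right/bottom  bias=-1
  edge (16, 10)→(8, 8): d=(-8,-2) top-left  bias=+0
  edge (8, 8)→(14, 0): d=(6,-8) top-left  bias=+0
    (6,1)@(13, 3): e=[16,50,10] → X
    (7,1)@(15, 3): e=[-4,54,26] → .
    (5,2)@(11, 5): e=[40,30,6] → X
    (7,2)@(15, 5): e=[0,38,38] → .  [on edge]
    (4,3)@(9, 7): e=[64,10,2] → X
    (7,3)@(15, 7): e=[4,22,50] → X
    (8,3)@(17, 7): e=[-16,26,66] → .
    (4,4)@(9, 9): e=[68,-6,14] → .
    (5,4)@(11, 9): e=[48,-2,30] → .
    (6,4)@(13, 9): e=[28,2,46] → X
    (8,4)@(17, 9): e=[-12,10,78] → .
    (6,5)@(13, 11): e=[32,-14,58] → .
    (8,7)@(17, 15): e=[0,-38,114] → .  [on edge]
  covered (9 px):
    . . . . . . . . . . .
    . . . . . . X . . . .
    . . . . . X X . . . .
    . . . . X X X X . . .
    . . . . . . X X . . .
    . . . . . . . . . . .
    . . . . . . . . . . .
    . . . . . . . . . . .
    . . . . . . . . . . .
T2:
  2·area = 128
  edge (4, 8)→(6, 0): d=(2,-8) top-left  bias=+0
  edge (6, 0)→(18, 16): d=(12,16) right/bottom  bias=-1
  edge (18, 16)→(4, 8): d=(-14,-8) top-left  bias=+0
    (3,1)@(7, 3): e=[14,20,94] → X
    (4,1)@(9, 3): e=[30,-12,110] → .
    (2,2)@(5, 5): e=[2,76,50] → X
    (4,2)@(9, 5): e=[34,12,82] → X
    (5,2)@(11, 5): e=[50,-20,98] → .
    (2,3)@(5, 7): e=[6,100,22] → X
    (5,3)@(11, 7): e=[54,4,70] → X
    (6,3)@(13, 7): e=[70,-28,86] → .
    (2,4)@(5, 9): e=[10,124,-6] → .
    (3,4)@(7, 9): e=[26,92,10] → X
    (6,4)@(13, 9): e=[74,-4,58] → .
    (3,5)@(7, 11): e=[30,116,-18] → .
  covered (16 px):
    . . . . . . . . . . .
    . . . X . . . . . . .
    . . X X X . . . . . .
    . . X X X X . . . . .
    . . . X X X . . . . .
    . . . . . X X . . . .
    . . . . . . X X . . .
    . . . . . . . . X . .
    . . . . . . . . . . .

Answer: [[6,1],[5,2],[6,2],[4,3],[5,3],[6,3],[7,3],[6,4],[7,4]]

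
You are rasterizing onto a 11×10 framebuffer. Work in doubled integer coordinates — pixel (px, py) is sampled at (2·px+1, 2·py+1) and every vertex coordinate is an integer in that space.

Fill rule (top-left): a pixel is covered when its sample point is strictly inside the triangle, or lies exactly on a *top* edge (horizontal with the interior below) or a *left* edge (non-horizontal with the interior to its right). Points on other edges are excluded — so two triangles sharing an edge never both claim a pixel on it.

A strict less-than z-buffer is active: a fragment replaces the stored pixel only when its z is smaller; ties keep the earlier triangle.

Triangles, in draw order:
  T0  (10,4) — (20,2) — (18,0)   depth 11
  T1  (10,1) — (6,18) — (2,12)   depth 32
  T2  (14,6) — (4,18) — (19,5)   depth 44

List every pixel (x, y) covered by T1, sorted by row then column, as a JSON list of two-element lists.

T0:
  2·area = 24  (B↔C swapped to make it positive)
  edge (10, 4)→(18, 0): d=(8,-4) top-left  bias=+0
  edge (18, 0)→(20, 2): d=(2,2) right/bottom  bias=-1
  edge (20, 2)→(10, 4): d=(-10,2) right/bottom  bias=-1
    (8,0)@(17, 1): e=[4,4,16] → █
    (9,0)@(19, 1): e=[12,0,12] → ·  [on edge]
    (6,1)@(13, 3): e=[4,16,4] → █
    (7,1)@(15, 3): e=[12,12,0] → ·  [on edge]
    (8,1)@(17, 3): e=[20,8,-4] → ·
    (10,1)@(21, 3): e=[36,0,-12] → ·  [on edge]
    (2,2)@(5, 5): e=[-12,36,0] → ·  [on edge]
    (6,2)@(13, 5): e=[20,20,-16] → ·
  covered (2 px):
    · · · · · · · · █ · ·
    · · · · · · █ · · · ·
    · · · · · · · · · · ·
    · · · · · · · · · · ·
    · · · · · · · · · · ·
    · · · · · · · · · · ·
    · · · · · · · · · · ·
    · · · · · · · · · · ·
    · · · · · · · · · · ·
    · · · · · · · · · · ·
T1:
  2·area = 92
  edge (10, 1)→(6, 18): d=(-4,17) right/bottom  bias=-1
  edge (6, 18)→(2, 12): d=(-4,-6) top-left  bias=+0
  edge (2, 12)→(10, 1): d=(8,-11) top-left  bias=+0
    (4,1)@(9, 3): e=[9,78,5] → █
    (5,1)@(11, 3): e=[-25,90,27] → ·
    (4,2)@(9, 5): e=[1,70,21] → █
    (5,2)@(11, 5): e=[-33,82,43] → ·
    (3,3)@(7, 7): e=[27,50,15] → █
    (4,3)@(9, 7): e=[-7,62,37] → ·
    (2,4)@(5, 9): e=[53,30,9] → █
    (4,4)@(9, 9): e=[-15,54,53] → ·
    (1,5)@(3, 11): e=[79,10,3] → █
    (4,5)@(9, 11): e=[-23,46,69] → ·
    (1,6)@(3, 13): e=[71,2,19] → █
    (4,6)@(9, 13): e=[-31,38,85] → ·
  covered (12 px):
    · · · · · · · · · · ·
    · · · · █ · · · · · ·
    · · · · █ · · · · · ·
    · · · █ · · · · · · ·
    · · █ █ · · · · · · ·
    · █ █ █ · · · · · · ·
    · █ █ █ · · · · · · ·
    · · █ · · · · · · · ·
    · · · · · · · · · · ·
    · · · · · · · · · · ·
T2:
  2·area = 50  (B↔C swapped to make it positive)
  edge (14, 6)→(19, 5): d=(5,-1) top-left  bias=+0
  edge (19, 5)→(4, 18): d=(-15,13) right/bottom  bias=-1
  edge (4, 18)→(14, 6): d=(10,-12) top-left  bias=+0
    (9,2)@(19, 5): e=[0,0,50] → ·  [on edge]
    (4,3)@(9, 7): e=[0,100,-50] → ·  [on edge]
    (7,3)@(15, 7): e=[6,22,22] → █
    (8,3)@(17, 7): e=[8,-4,46] → ·
    (6,4)@(13, 9): e=[14,18,18] → █
    (7,4)@(15, 9): e=[16,-8,42] → ·
    (5,5)@(11, 11): e=[22,14,14] → █
    (6,5)@(13, 11): e=[24,-12,38] → ·
    (4,6)@(9, 13): e=[30,10,10] → █
    (5,6)@(11, 13): e=[32,-16,34] → ·
    (3,7)@(7, 15): e=[38,6,6] → █
    (4,7)@(9, 15): e=[40,-20,30] → ·
  covered (6 px):
    · · · · · · · · · · ·
    · · · · · · · · · · ·
    · · · · · · · · · · ·
    · · · · · · · █ · · ·
    · · · · · · █ · · · ·
    · · · · · █ · · · · ·
    · · · · █ · · · · · ·
    · · · █ · · · · · · ·
    · · █ · · · · · · · ·
    · · · · · · · · · · ·

Result: [[4,1],[4,2],[3,3],[2,4],[3,4],[1,5],[2,5],[3,5],[1,6],[2,6],[3,6],[2,7]]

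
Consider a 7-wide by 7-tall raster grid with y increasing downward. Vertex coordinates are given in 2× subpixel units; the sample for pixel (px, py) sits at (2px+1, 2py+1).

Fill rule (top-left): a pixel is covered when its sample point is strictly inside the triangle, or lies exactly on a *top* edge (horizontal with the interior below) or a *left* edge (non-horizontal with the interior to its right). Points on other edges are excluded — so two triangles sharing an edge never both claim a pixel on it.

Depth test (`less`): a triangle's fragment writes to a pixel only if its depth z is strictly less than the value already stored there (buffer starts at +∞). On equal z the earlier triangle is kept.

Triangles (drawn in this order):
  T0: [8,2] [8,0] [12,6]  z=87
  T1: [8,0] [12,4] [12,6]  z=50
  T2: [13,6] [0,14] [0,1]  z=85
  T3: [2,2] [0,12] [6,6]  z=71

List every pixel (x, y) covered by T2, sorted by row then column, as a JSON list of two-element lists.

T0:
  2·area = 8
  edge (8, 2)→(8, 0): d=(0,-2) top-left  bias=+0
  edge (8, 0)→(12, 6): d=(4,6) right/bottom  bias=-1
  edge (12, 6)→(8, 2): d=(-4,-4) top-left  bias=+0
    (3,0)@(7, 1): e=[-2,10,0] → ·  [on edge]
    (4,1)@(9, 3): e=[2,6,0] → #  [on edge]
    (5,1)@(11, 3): e=[6,-6,8] → ·
    (4,2)@(9, 5): e=[2,14,-8] → ·
    (5,2)@(11, 5): e=[6,2,0] → #  [on edge]
    (6,2)@(13, 5): e=[10,-10,8] → ·
    (5,3)@(11, 7): e=[6,10,-8] → ·
    (6,3)@(13, 7): e=[10,-2,0] → ·  [on edge]
  covered (2 px):
    · · · · · · ·
    · · · · # · ·
    · · · · · # ·
    · · · · · · ·
    · · · · · · ·
    · · · · · · ·
    · · · · · · ·
T1:
  2·area = 8
  edge (8, 0)→(12, 4): d=(4,4) right/bottom  bias=-1
  edge (12, 4)→(12, 6): d=(0,2) right/bottom  bias=-1
  edge (12, 6)→(8, 0): d=(-4,-6) top-left  bias=+0
    (4,0)@(9, 1): e=[0,6,2] → ·  [on edge]
    (5,1)@(11, 3): e=[0,2,6] → ·  [on edge]
    (6,2)@(13, 5): e=[0,-2,10] → ·  [on edge]
  covered (0 px):
    · · · · · · ·
    · · · · · · ·
    · · · · · · ·
    · · · · · · ·
    · · · · · · ·
    · · · · · · ·
    · · · · · · ·
T2:
  2·area = 169
  edge (13, 6)→(0, 14): d=(-13,8) right/bottom  bias=-1
  edge (0, 14)→(0, 1): d=(0,-13) top-left  bias=+0
  edge (0, 1)→(13, 6): d=(13,5) right/bottom  bias=-1
    (0,1)@(1, 3): e=[135,13,21] → #
    (1,1)@(3, 3): e=[119,39,11] → #
    (2,1)@(5, 3): e=[103,65,1] → #
    (3,1)@(7, 3): e=[87,91,-9] → ·
    (0,2)@(1, 5): e=[109,13,47] → #
    (3,2)@(7, 5): e=[61,91,17] → #
    (4,2)@(9, 5): e=[45,117,7] → #
    (5,2)@(11, 5): e=[29,143,-3] → ·
    (0,3)@(1, 7): e=[83,13,73] → #
    (5,3)@(11, 7): e=[3,143,23] → #
    (6,3)@(13, 7): e=[-13,169,13] → ·
    (0,4)@(1, 9): e=[57,13,99] → #
  covered (21 px):
    · · · · · · ·
    # # # · · · ·
    # # # # # · ·
    # # # # # # ·
    # # # # · · ·
    # # · · · · ·
    # · · · · · ·
T3:
  2·area = 48  (B↔C swapped to make it positive)
  edge (2, 2)→(6, 6): d=(4,4) right/bottom  bias=-1
  edge (6, 6)→(0, 12): d=(-6,6) right/bottom  bias=-1
  edge (0, 12)→(2, 2): d=(2,-10) top-left  bias=+0
    (0,0)@(1, 1): e=[0,60,-12] → ·  [on edge]
    (5,0)@(11, 1): e=[-40,0,88] → ·  [on edge]
    (1,1)@(3, 3): e=[0,36,12] → ·  [on edge]
    (4,1)@(9, 3): e=[-24,0,72] → ·  [on edge]
    (1,2)@(3, 5): e=[8,24,16] → #
    (2,2)@(5, 5): e=[0,12,36] → ·  [on edge]
    (3,2)@(7, 5): e=[-8,0,56] → ·  [on edge]
    (0,3)@(1, 7): e=[24,24,0] → #  [on edge]
    (2,3)@(5, 7): e=[8,0,40] → ·  [on edge]
    (3,3)@(7, 7): e=[0,-12,60] → ·  [on edge]
    (0,4)@(1, 9): e=[32,12,4] → #
    (1,4)@(3, 9): e=[24,0,24] → ·  [on edge]
    (4,4)@(9, 9): e=[0,-36,84] → ·  [on edge]
    (0,5)@(1, 11): e=[40,0,8] → ·  [on edge]
    (5,5)@(11, 11): e=[0,-60,108] → ·  [on edge]
    (6,6)@(13, 13): e=[0,-84,132] → ·  [on edge]
  covered (4 px):
    · · · · · · ·
    · · · · · · ·
    · # · · · · ·
    # # · · · · ·
    # · · · · · ·
    · · · · · · ·
    · · · · · · ·

Result: [[0,1],[1,1],[2,1],[0,2],[1,2],[2,2],[3,2],[4,2],[0,3],[1,3],[2,3],[3,3],[4,3],[5,3],[0,4],[1,4],[2,4],[3,4],[0,5],[1,5],[0,6]]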